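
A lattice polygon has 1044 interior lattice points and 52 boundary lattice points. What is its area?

1069

Pick's theorem states A = I + B/2 − 1, so A = 1044 + 52/2 − 1 = 1069.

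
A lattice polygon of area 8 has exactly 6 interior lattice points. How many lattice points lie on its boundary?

Pick's theorem gives A = I + B/2 − 1, so B = 2(A − I + 1) = 2(8 − 6 + 1) = 6.

6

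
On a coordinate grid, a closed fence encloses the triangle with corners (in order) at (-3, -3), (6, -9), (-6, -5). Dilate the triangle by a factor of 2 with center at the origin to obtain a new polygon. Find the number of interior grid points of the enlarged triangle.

65

The shoelace formula gives twice the area as |((-3)·(-9) − 6·(-3)) + (6·(-5) − (-6)·(-9)) + ((-6)·(-3) − (-3)·(-5))| = 36, so the area is 18.
Summing gcd(|Δx|,|Δy|) over the edges gives the boundary count: gcd(9,6) + gcd(12,4) + gcd(3,2) = 3+4+1 = 8.
Scaling by 2 multiplies the area by 2² = 4 (so the new area is 72) and multiplies the boundary lattice-point count by 2, giving 16.
By Pick's theorem, the interior count of the dilated polygon is 72 − 16/2 + 1 = 65.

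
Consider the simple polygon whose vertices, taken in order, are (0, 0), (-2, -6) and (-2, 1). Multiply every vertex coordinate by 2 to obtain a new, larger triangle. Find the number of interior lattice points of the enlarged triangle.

Using the shoelace formula, 2A = |(0·(-6) − (-2)·0) + ((-2)·1 − (-2)·(-6)) + ((-2)·0 − 0·1)| = 14, so the area is 7.
Summing gcd(|Δx|,|Δy|) over the edges gives the boundary count: gcd(2,6) + gcd(0,7) + gcd(2,1) = 2+7+1 = 10.
Scaling by 2 multiplies the area by 2² = 4 (so the new area is 28) and multiplies the boundary lattice-point count by 2, giving 20.
By Pick's theorem, the interior count of the dilated polygon is 28 − 20/2 + 1 = 19.

19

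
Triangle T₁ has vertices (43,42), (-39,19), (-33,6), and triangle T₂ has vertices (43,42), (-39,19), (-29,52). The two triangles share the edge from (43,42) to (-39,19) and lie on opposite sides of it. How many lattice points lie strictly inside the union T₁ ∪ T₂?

The union is the simple quadrilateral with vertices (43,42), (-33,6), (-39,19), (-29,52) in order.
By the shoelace formula, twice the signed area is |[43·6 − (-33)·42] + [(-33)·19 − (-39)·6] + [(-39)·52 − (-29)·19] + [(-29)·42 − 43·52]| = 3680, so the area is 1840.
Summing gcd(|Δx|,|Δy|) over the edges gives the boundary count: gcd(76,36) + gcd(6,13) + gcd(10,33) + gcd(72,10) = 4+1+1+2 = 8.
By Pick's theorem I = A − B/2 + 1 = 1840 − 8/2 + 1 = 1837.

1837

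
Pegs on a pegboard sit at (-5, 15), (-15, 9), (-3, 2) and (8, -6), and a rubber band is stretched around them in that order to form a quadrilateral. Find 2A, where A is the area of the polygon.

269

Using the shoelace formula, 2A = |[(-5)·9 − (-15)·15] + [(-15)·2 − (-3)·9] + [(-3)·(-6) − 8·2] + [8·15 − (-5)·(-6)]| = 269, so the area is 269/2.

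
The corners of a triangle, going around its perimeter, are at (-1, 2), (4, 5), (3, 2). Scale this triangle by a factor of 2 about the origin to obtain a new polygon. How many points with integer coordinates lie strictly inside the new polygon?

The shoelace formula gives twice the area as |((-1)·5 − 4·2) + (4·2 − 3·5) + (3·2 − (-1)·2)| = 12, so the area is 6.
Summing gcd(|Δx|,|Δy|) over the edges gives the boundary count: gcd(5,3) + gcd(1,3) + gcd(4,0) = 1+1+4 = 6.
Scaling by 2 multiplies the area by 2² = 4 (so the new area is 24) and multiplies the boundary lattice-point count by 2, giving 12.
By Pick's theorem, the interior count of the dilated polygon is 24 − 12/2 + 1 = 19.

19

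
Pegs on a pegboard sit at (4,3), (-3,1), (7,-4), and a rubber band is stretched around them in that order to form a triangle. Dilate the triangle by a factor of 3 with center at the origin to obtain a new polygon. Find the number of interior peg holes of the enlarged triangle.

238

The shoelace formula gives twice the area as |(4·1 − (-3)·3) + ((-3)·(-4) − 7·1) + (7·3 − 4·(-4))| = 55, so the area is 27.5.
Along each edge there are gcd(|Δx|,|Δy|)+1 lattice points, so counting each shared vertex once the boundary has gcd(7,2) + gcd(10,5) + gcd(3,7) = 1+5+1 = 7.
Scaling by 3 multiplies the area by 3² = 9 (so the new area is 495/2) and multiplies the boundary lattice-point count by 3, giving 21.
By Pick's theorem, the interior count of the dilated polygon is 495/2 − 21/2 + 1 = 238.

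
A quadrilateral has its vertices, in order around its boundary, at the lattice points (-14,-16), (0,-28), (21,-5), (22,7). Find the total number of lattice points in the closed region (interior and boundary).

495

The shoelace formula gives twice the area as |[(-14)·(-28) − 0·(-16)] + [0·(-5) − 21·(-28)] + [21·7 − 22·(-5)] + [22·(-16) − (-14)·7]| = 983, so the area is 491.5.
The number of boundary lattice points is Σ gcd(|Δx|,|Δy|) = gcd(14,12) + gcd(21,23) + gcd(1,12) + gcd(36,23) = 2+1+1+1 = 5.
Pick's theorem gives I = A − B/2 + 1 = 491.5 − 5/2 + 1 = 490, so the closed region contains I + B = 490 + 5 = 495 lattice points.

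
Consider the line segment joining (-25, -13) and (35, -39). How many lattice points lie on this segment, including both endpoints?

The number of lattice points on a segment between lattice points is gcd(|Δx|,|Δy|) + 1 = gcd(60,26) + 1 = 2 + 1 = 3.

3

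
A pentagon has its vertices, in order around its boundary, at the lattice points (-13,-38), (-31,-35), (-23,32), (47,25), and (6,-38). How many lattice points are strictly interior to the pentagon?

3614

The shoelace formula gives twice the area as |((-13)·(-35) − (-31)·(-38)) + ((-31)·32 − (-23)·(-35)) + ((-23)·25 − 47·32) + (47·(-38) − 6·25) + (6·(-38) − (-13)·(-38))| = 7257, so the area is 7257/2.
The number of boundary lattice points is Σ gcd(|Δx|,|Δy|) = gcd(18,3) + gcd(8,67) + gcd(70,7) + gcd(41,63) + gcd(19,0) = 3+1+7+1+19 = 31.
By Pick's theorem A = I + B/2 − 1, so I = 7257/2 − 31/2 + 1 = 3614.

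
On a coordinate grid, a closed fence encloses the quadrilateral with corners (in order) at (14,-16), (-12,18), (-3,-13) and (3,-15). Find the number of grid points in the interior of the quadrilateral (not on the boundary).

256

The shoelace formula gives twice the area as |(14·18 − (-12)·(-16)) + ((-12)·(-13) − (-3)·18) + ((-3)·(-15) − 3·(-13)) + (3·(-16) − 14·(-15))| = 516, so the area is 258.
Along each edge there are gcd(|Δx|,|Δy|)+1 lattice points, so counting each shared vertex once the boundary has gcd(26,34) + gcd(9,31) + gcd(6,2) + gcd(11,1) = 2+1+2+1 = 6.
By Pick's theorem A = I + B/2 − 1, so I = 258 − 6/2 + 1 = 256.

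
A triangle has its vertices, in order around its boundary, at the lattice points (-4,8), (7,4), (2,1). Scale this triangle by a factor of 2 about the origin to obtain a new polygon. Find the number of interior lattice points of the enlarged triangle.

104

Using the shoelace formula, 2A = |[(-4)·4 − 7·8] + [7·1 − 2·4] + [2·8 − (-4)·1]| = 53, so the area is 53/2.
Along each edge there are gcd(|Δx|,|Δy|)+1 lattice points, so counting each shared vertex once the boundary has gcd(11,4) + gcd(5,3) + gcd(6,7) = 1+1+1 = 3.
Scaling by 2 multiplies the area by 2² = 4 (so the new area is 106) and multiplies the boundary lattice-point count by 2, giving 6.
By Pick's theorem, the interior count of the dilated polygon is 106 − 6/2 + 1 = 104.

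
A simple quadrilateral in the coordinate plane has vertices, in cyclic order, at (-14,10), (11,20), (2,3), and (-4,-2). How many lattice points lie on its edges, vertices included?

9

Summing gcd(|Δx|,|Δy|) over the edges gives the boundary count: gcd(25,10) + gcd(9,17) + gcd(6,5) + gcd(10,12) = 5+1+1+2 = 9.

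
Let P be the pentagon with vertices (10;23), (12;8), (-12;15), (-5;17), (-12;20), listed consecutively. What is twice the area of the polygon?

421

Using the shoelace formula, 2A = |[10·8 − 12·23] + [12·15 − (-12)·8] + [(-12)·17 − (-5)·15] + [(-5)·20 − (-12)·17] + [(-12)·23 − 10·20]| = 421, so the area is 421/2.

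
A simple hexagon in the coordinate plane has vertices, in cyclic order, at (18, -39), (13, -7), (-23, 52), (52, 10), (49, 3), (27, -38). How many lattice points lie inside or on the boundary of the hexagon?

The shoelace formula gives twice the area as |[18·(-7) − 13·(-39)] + [13·52 − (-23)·(-7)] + [(-23)·10 − 52·52] + [52·3 − 49·10] + [49·(-38) − 27·3] + [27·(-39) − 18·(-38)]| = 4684, so the area is 2342.
Summing gcd(|Δx|,|Δy|) over the edges gives the boundary count: gcd(5,32) + gcd(36,59) + gcd(75,42) + gcd(3,7) + gcd(22,41) + gcd(9,1) = 1+1+3+1+1+1 = 8.
Pick's theorem gives I = A − B/2 + 1 = 2342 − 8/2 + 1 = 2339, so the closed region contains I + B = 2339 + 8 = 2347 lattice points.

2347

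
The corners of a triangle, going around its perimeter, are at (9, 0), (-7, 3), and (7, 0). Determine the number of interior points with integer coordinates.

2

Using the shoelace formula, 2A = |[9·3 − (-7)·0] + [(-7)·0 − 7·3] + [7·0 − 9·0]| = 6, so the area is 3.
Along each edge there are gcd(|Δx|,|Δy|)+1 lattice points, so counting each shared vertex once the boundary has gcd(16,3) + gcd(14,3) + gcd(2,0) = 1+1+2 = 4.
By Pick's theorem A = I + B/2 − 1, so I = 3 − 4/2 + 1 = 2.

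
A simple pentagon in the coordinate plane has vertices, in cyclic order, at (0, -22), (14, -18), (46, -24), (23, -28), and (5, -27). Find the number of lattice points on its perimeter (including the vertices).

11

Along each edge there are gcd(|Δx|,|Δy|)+1 lattice points, so counting each shared vertex once the boundary has gcd(14,4) + gcd(32,6) + gcd(23,4) + gcd(18,1) + gcd(5,5) = 2+2+1+1+5 = 11.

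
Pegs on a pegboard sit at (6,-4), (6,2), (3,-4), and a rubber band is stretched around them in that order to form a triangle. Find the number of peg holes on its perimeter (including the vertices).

The number of boundary lattice points is Σ gcd(|Δx|,|Δy|) = gcd(0,6) + gcd(3,6) + gcd(3,0) = 6+3+3 = 12.

12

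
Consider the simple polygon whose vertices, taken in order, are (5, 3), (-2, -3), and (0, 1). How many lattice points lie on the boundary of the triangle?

Summing gcd(|Δx|,|Δy|) over the edges gives the boundary count: gcd(7,6) + gcd(2,4) + gcd(5,2) = 1+2+1 = 4.

4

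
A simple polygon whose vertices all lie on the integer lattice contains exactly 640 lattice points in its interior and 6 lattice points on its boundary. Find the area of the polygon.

642

Pick's theorem states A = I + B/2 − 1, so A = 640 + 6/2 − 1 = 642.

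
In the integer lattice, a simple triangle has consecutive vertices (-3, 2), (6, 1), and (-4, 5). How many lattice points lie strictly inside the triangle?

By the shoelace formula, twice the signed area is |((-3)·1 − 6·2) + (6·5 − (-4)·1) + ((-4)·2 − (-3)·5)| = 26, so the area is 13.
Along each edge there are gcd(|Δx|,|Δy|)+1 lattice points, so counting each shared vertex once the boundary has gcd(9,1) + gcd(10,4) + gcd(1,3) = 1+2+1 = 4.
By Pick's theorem A = I + B/2 − 1, so I = 13 − 4/2 + 1 = 12.

12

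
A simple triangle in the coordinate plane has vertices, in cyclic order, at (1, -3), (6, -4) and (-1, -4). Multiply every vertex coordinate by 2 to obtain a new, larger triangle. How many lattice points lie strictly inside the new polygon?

6

Using the shoelace formula, 2A = |[1·(-4) − 6·(-3)] + [6·(-4) − (-1)·(-4)] + [(-1)·(-3) − 1·(-4)]| = 7, so the area is 3.5.
Summing gcd(|Δx|,|Δy|) over the edges gives the boundary count: gcd(5,1) + gcd(7,0) + gcd(2,1) = 1+7+1 = 9.
Scaling by 2 multiplies the area by 2² = 4 (so the new area is 14) and multiplies the boundary lattice-point count by 2, giving 18.
By Pick's theorem, the interior count of the dilated polygon is 14 − 18/2 + 1 = 6.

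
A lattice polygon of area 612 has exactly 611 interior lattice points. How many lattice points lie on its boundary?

4

Pick's theorem gives A = I + B/2 − 1, so B = 2(A − I + 1) = 2(612 − 611 + 1) = 4.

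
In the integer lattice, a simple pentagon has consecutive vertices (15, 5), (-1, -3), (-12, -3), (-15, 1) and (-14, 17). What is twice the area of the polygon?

696

By the shoelace formula, twice the signed area is |[15·(-3) − (-1)·5] + [(-1)·(-3) − (-12)·(-3)] + [(-12)·1 − (-15)·(-3)] + [(-15)·17 − (-14)·1] + [(-14)·5 − 15·17]| = 696, so the area is 348.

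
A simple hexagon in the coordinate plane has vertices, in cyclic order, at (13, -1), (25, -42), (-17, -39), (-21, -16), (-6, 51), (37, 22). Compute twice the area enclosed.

6266

The shoelace formula gives twice the area as |[13·(-42) − 25·(-1)] + [25·(-39) − (-17)·(-42)] + [(-17)·(-16) − (-21)·(-39)] + [(-21)·51 − (-6)·(-16)] + [(-6)·22 − 37·51] + [37·(-1) − 13·22]| = 6266, so the area is 3133.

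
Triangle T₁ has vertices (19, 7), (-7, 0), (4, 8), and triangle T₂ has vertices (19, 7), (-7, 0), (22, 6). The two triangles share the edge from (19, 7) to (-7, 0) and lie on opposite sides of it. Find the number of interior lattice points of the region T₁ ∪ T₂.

88

The union is the simple quadrilateral with vertices (19, 7), (4, 8), (-7, 0), (22, 6) in order.
The shoelace formula gives twice the area as |[19·8 − 4·7] + [4·0 − (-7)·8] + [(-7)·6 − 22·0] + [22·7 − 19·6]| = 178, so the area is 89.
Summing gcd(|Δx|,|Δy|) over the edges gives the boundary count: gcd(15,1) + gcd(11,8) + gcd(29,6) + gcd(3,1) = 1+1+1+1 = 4.
By Pick's theorem I = A − B/2 + 1 = 89 − 4/2 + 1 = 88.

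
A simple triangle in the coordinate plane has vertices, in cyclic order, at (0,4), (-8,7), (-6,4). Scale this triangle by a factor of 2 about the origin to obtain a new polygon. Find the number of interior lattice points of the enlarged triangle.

The shoelace formula gives twice the area as |(0·7 − (-8)·4) + ((-8)·4 − (-6)·7) + ((-6)·4 − 0·4)| = 18, so the area is 9.
Summing gcd(|Δx|,|Δy|) over the edges gives the boundary count: gcd(8,3) + gcd(2,3) + gcd(6,0) = 1+1+6 = 8.
Scaling by 2 multiplies the area by 2² = 4 (so the new area is 36) and multiplies the boundary lattice-point count by 2, giving 16.
By Pick's theorem, the interior count of the dilated polygon is 36 − 16/2 + 1 = 29.

29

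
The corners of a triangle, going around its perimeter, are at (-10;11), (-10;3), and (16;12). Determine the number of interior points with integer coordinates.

100

The shoelace formula gives twice the area as |[(-10)·3 − (-10)·11] + [(-10)·12 − 16·3] + [16·11 − (-10)·12]| = 208, so the area is 104.
Along each edge there are gcd(|Δx|,|Δy|)+1 lattice points, so counting each shared vertex once the boundary has gcd(0,8) + gcd(26,9) + gcd(26,1) = 8+1+1 = 10.
By Pick's theorem A = I + B/2 − 1, so I = 104 − 10/2 + 1 = 100.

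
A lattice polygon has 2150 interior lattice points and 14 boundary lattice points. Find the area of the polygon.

2156

Pick's theorem states A = I + B/2 − 1, so A = 2150 + 14/2 − 1 = 2156.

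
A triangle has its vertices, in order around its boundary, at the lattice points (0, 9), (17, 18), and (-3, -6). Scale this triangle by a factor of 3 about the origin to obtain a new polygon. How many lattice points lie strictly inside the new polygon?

1015

The shoelace formula gives twice the area as |(0·18 − 17·9) + (17·(-6) − (-3)·18) + ((-3)·9 − 0·(-6))| = 228, so the area is 114.
Along each edge there are gcd(|Δx|,|Δy|)+1 lattice points, so counting each shared vertex once the boundary has gcd(17,9) + gcd(20,24) + gcd(3,15) = 1+4+3 = 8.
Scaling by 3 multiplies the area by 3² = 9 (so the new area is 1026) and multiplies the boundary lattice-point count by 3, giving 24.
By Pick's theorem, the interior count of the dilated polygon is 1026 − 24/2 + 1 = 1015.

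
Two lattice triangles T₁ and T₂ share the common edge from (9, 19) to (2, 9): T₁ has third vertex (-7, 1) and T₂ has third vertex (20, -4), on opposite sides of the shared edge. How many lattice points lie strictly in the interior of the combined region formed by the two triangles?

The union is the simple quadrilateral with vertices (9, 19), (-7, 1), (2, 9), (20, -4) in order.
By the shoelace formula, twice the signed area is |(9·1 − (-7)·19) + ((-7)·9 − 2·1) + (2·(-4) − 20·9) + (20·19 − 9·(-4))| = 305, so the area is 305/2.
Along each edge there are gcd(|Δx|,|Δy|)+1 lattice points, so counting each shared vertex once the boundary has gcd(16,18) + gcd(9,8) + gcd(18,13) + gcd(11,23) = 2+1+1+1 = 5.
By Pick's theorem I = A − B/2 + 1 = 305/2 − 5/2 + 1 = 151.

151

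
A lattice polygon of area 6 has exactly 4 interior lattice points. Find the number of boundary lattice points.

6

Pick's theorem gives A = I + B/2 − 1, so B = 2(A − I + 1) = 2(6 − 4 + 1) = 6.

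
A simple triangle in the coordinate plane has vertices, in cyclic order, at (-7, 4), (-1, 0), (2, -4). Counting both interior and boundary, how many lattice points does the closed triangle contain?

Using the shoelace formula, 2A = |[(-7)·0 − (-1)·4] + [(-1)·(-4) − 2·0] + [2·4 − (-7)·(-4)]| = 12, so the area is 6.
Summing gcd(|Δx|,|Δy|) over the edges gives the boundary count: gcd(6,4) + gcd(3,4) + gcd(9,8) = 2+1+1 = 4.
Pick's theorem gives I = A − B/2 + 1 = 6 − 4/2 + 1 = 5, so the closed region contains I + B = 5 + 4 = 9 lattice points.

9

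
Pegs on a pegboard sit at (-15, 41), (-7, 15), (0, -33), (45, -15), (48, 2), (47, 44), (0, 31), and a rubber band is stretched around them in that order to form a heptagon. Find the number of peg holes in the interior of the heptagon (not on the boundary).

3255

Using the shoelace formula, 2A = |[(-15)·15 − (-7)·41] + [(-7)·(-33) − 0·15] + [0·(-15) − 45·(-33)] + [45·2 − 48·(-15)] + [48·44 − 47·2] + [47·31 − 0·44] + [0·41 − (-15)·31]| = 6528, so the area is 3264.
Along each edge there are gcd(|Δx|,|Δy|)+1 lattice points, so counting each shared vertex once the boundary has gcd(8,26) + gcd(7,48) + gcd(45,18) + gcd(3,17) + gcd(1,42) + gcd(47,13) + gcd(15,10) = 2+1+9+1+1+1+5 = 20.
Pick's theorem gives I = A − B/2 + 1 = 3264 − 20/2 + 1 = 3255.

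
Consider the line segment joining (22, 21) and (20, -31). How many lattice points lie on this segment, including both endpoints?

3

The number of lattice points on a segment between lattice points is gcd(|Δx|,|Δy|) + 1 = gcd(2,52) + 1 = 2 + 1 = 3.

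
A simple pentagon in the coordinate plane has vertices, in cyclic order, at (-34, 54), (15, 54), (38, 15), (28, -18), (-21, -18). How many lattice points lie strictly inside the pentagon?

4053

Using the shoelace formula, 2A = |((-34)·54 − 15·54) + (15·15 − 38·54) + (38·(-18) − 28·15) + (28·(-18) − (-21)·(-18)) + ((-21)·54 − (-34)·(-18))| = 8205, so the area is 8205/2.
Along each edge there are gcd(|Δx|,|Δy|)+1 lattice points, so counting each shared vertex once the boundary has gcd(49,0) + gcd(23,39) + gcd(10,33) + gcd(49,0) + gcd(13,72) = 49+1+1+49+1 = 101.
By Pick's theorem A = I + B/2 − 1, so I = 8205/2 − 101/2 + 1 = 4053.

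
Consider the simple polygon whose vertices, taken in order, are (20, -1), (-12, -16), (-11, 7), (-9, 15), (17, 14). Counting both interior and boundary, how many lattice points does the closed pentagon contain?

691

By the shoelace formula, twice the signed area is |[20·(-16) − (-12)·(-1)] + [(-12)·7 − (-11)·(-16)] + [(-11)·15 − (-9)·7] + [(-9)·14 − 17·15] + [17·(-1) − 20·14]| = 1372, so the area is 686.
Summing gcd(|Δx|,|Δy|) over the edges gives the boundary count: gcd(32,15) + gcd(1,23) + gcd(2,8) + gcd(26,1) + gcd(3,15) = 1+1+2+1+3 = 8.
Pick's theorem gives I = A − B/2 + 1 = 686 − 8/2 + 1 = 683, so the closed region contains I + B = 683 + 8 = 691 lattice points.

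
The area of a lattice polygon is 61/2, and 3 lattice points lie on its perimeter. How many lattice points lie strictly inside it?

30

Pick's theorem A = I + B/2 − 1 rearranges to I = A − B/2 + 1 = 61/2 − 3/2 + 1 = 30.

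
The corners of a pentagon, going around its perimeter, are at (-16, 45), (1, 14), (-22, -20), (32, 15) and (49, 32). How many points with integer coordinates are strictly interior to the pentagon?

1652

By the shoelace formula, twice the signed area is |((-16)·14 − 1·45) + (1·(-20) − (-22)·14) + ((-22)·15 − 32·(-20)) + (32·32 − 49·15) + (49·45 − (-16)·32)| = 3335, so the area is 3335/2.
Along each edge there are gcd(|Δx|,|Δy|)+1 lattice points, so counting each shared vertex once the boundary has gcd(17,31) + gcd(23,34) + gcd(54,35) + gcd(17,17) + gcd(65,13) = 1+1+1+17+13 = 33.
By Pick's theorem A = I + B/2 − 1, so I = 3335/2 − 33/2 + 1 = 1652.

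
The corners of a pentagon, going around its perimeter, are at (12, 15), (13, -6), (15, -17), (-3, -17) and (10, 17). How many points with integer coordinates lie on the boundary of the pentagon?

23

Summing gcd(|Δx|,|Δy|) over the edges gives the boundary count: gcd(1,21) + gcd(2,11) + gcd(18,0) + gcd(13,34) + gcd(2,2) = 1+1+18+1+2 = 23.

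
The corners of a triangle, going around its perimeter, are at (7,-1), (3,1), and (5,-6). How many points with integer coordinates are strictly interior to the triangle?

11

By the shoelace formula, twice the signed area is |(7·1 − 3·(-1)) + (3·(-6) − 5·1) + (5·(-1) − 7·(-6))| = 24, so the area is 12.
The number of boundary lattice points is Σ gcd(|Δx|,|Δy|) = gcd(4,2) + gcd(2,7) + gcd(2,5) = 2+1+1 = 4.
By Pick's theorem A = I + B/2 − 1, so I = 12 − 4/2 + 1 = 11.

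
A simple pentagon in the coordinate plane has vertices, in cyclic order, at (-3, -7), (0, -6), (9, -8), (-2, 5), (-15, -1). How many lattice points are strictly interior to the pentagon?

136

Using the shoelace formula, 2A = |((-3)·(-6) − 0·(-7)) + (0·(-8) − 9·(-6)) + (9·5 − (-2)·(-8)) + ((-2)·(-1) − (-15)·5) + ((-15)·(-7) − (-3)·(-1))| = 280, so the area is 140.
Summing gcd(|Δx|,|Δy|) over the edges gives the boundary count: gcd(3,1) + gcd(9,2) + gcd(11,13) + gcd(13,6) + gcd(12,6) = 1+1+1+1+6 = 10.
Pick's theorem gives I = A − B/2 + 1 = 140 − 10/2 + 1 = 136.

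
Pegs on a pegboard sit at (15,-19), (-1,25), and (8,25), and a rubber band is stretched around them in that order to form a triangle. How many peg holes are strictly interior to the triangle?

192

By the shoelace formula, twice the signed area is |(15·25 − (-1)·(-19)) + ((-1)·25 − 8·25) + (8·(-19) − 15·25)| = 396, so the area is 198.
The number of boundary lattice points is Σ gcd(|Δx|,|Δy|) = gcd(16,44) + gcd(9,0) + gcd(7,44) = 4+9+1 = 14.
By Pick's theorem A = I + B/2 − 1, so I = 198 − 14/2 + 1 = 192.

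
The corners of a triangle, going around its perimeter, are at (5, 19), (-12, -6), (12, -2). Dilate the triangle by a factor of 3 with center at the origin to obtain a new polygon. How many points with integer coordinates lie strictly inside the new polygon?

2377

The shoelace formula gives twice the area as |(5·(-6) − (-12)·19) + ((-12)·(-2) − 12·(-6)) + (12·19 − 5·(-2))| = 532, so the area is 266.
The number of boundary lattice points is Σ gcd(|Δx|,|Δy|) = gcd(17,25) + gcd(24,4) + gcd(7,21) = 1+4+7 = 12.
Scaling by 3 multiplies the area by 3² = 9 (so the new area is 2394) and multiplies the boundary lattice-point count by 3, giving 36.
By Pick's theorem, the interior count of the dilated polygon is 2394 − 36/2 + 1 = 2377.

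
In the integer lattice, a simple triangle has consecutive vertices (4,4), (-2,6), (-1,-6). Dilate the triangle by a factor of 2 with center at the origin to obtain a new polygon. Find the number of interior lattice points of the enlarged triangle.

133

Using the shoelace formula, 2A = |[4·6 − (-2)·4] + [(-2)·(-6) − (-1)·6] + [(-1)·4 − 4·(-6)]| = 70, so the area is 35.
The number of boundary lattice points is Σ gcd(|Δx|,|Δy|) = gcd(6,2) + gcd(1,12) + gcd(5,10) = 2+1+5 = 8.
Scaling by 2 multiplies the area by 2² = 4 (so the new area is 140) and multiplies the boundary lattice-point count by 2, giving 16.
By Pick's theorem, the interior count of the dilated polygon is 140 − 16/2 + 1 = 133.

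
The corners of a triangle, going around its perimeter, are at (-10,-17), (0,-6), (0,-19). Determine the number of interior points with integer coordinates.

58

The shoelace formula gives twice the area as |[(-10)·(-6) − 0·(-17)] + [0·(-19) − 0·(-6)] + [0·(-17) − (-10)·(-19)]| = 130, so the area is 65.
Summing gcd(|Δx|,|Δy|) over the edges gives the boundary count: gcd(10,11) + gcd(0,13) + gcd(10,2) = 1+13+2 = 16.
By Pick's theorem A = I + B/2 − 1, so I = 65 − 16/2 + 1 = 58.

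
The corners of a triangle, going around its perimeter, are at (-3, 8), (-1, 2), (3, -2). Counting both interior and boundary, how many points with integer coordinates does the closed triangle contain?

13

By the shoelace formula, twice the signed area is |((-3)·2 − (-1)·8) + ((-1)·(-2) − 3·2) + (3·8 − (-3)·(-2))| = 16, so the area is 8.
Along each edge there are gcd(|Δx|,|Δy|)+1 lattice points, so counting each shared vertex once the boundary has gcd(2,6) + gcd(4,4) + gcd(6,10) = 2+4+2 = 8.
Pick's theorem gives I = A − B/2 + 1 = 8 − 8/2 + 1 = 5, so the closed region contains I + B = 5 + 8 = 13 lattice points.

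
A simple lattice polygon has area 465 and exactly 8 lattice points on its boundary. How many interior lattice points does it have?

462

From Pick's theorem, I = A − B/2 + 1 = 465 − 8/2 + 1 = 462.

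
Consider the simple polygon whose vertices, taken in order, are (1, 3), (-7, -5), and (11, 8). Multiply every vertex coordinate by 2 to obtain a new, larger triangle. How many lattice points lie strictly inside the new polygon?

67

By the shoelace formula, twice the signed area is |(1·(-5) − (-7)·3) + ((-7)·8 − 11·(-5)) + (11·3 − 1·8)| = 40, so the area is 20.
Along each edge there are gcd(|Δx|,|Δy|)+1 lattice points, so counting each shared vertex once the boundary has gcd(8,8) + gcd(18,13) + gcd(10,5) = 8+1+5 = 14.
Scaling by 2 multiplies the area by 2² = 4 (so the new area is 80) and multiplies the boundary lattice-point count by 2, giving 28.
By Pick's theorem, the interior count of the dilated polygon is 80 − 28/2 + 1 = 67.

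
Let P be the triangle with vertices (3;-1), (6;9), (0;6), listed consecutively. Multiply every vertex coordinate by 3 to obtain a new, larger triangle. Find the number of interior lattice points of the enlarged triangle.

The shoelace formula gives twice the area as |[3·9 − 6·(-1)] + [6·6 − 0·9] + [0·(-1) − 3·6]| = 51, so the area is 25.5.
Summing gcd(|Δx|,|Δy|) over the edges gives the boundary count: gcd(3,10) + gcd(6,3) + gcd(3,7) = 1+3+1 = 5.
Scaling by 3 multiplies the area by 3² = 9 (so the new area is 229.5) and multiplies the boundary lattice-point count by 3, giving 15.
By Pick's theorem, the interior count of the dilated polygon is 229.5 − 15/2 + 1 = 223.

223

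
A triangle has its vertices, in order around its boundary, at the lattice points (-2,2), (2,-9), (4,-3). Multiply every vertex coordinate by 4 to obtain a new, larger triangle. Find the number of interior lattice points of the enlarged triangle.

361

By the shoelace formula, twice the signed area is |((-2)·(-9) − 2·2) + (2·(-3) − 4·(-9)) + (4·2 − (-2)·(-3))| = 46, so the area is 23.
Along each edge there are gcd(|Δx|,|Δy|)+1 lattice points, so counting each shared vertex once the boundary has gcd(4,11) + gcd(2,6) + gcd(6,5) = 1+2+1 = 4.
Scaling by 4 multiplies the area by 4² = 16 (so the new area is 368) and multiplies the boundary lattice-point count by 4, giving 16.
By Pick's theorem, the interior count of the dilated polygon is 368 − 16/2 + 1 = 361.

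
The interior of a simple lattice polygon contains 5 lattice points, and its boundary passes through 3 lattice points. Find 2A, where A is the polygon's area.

11

By Pick's theorem, A = I + B/2 − 1 = 5 + 3/2 − 1 = 11/2.
Hence 2A = 11.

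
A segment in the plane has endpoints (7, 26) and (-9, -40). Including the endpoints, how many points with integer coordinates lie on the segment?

3

The number of lattice points on a segment between lattice points is gcd(|Δx|,|Δy|) + 1 = gcd(16,66) + 1 = 2 + 1 = 3.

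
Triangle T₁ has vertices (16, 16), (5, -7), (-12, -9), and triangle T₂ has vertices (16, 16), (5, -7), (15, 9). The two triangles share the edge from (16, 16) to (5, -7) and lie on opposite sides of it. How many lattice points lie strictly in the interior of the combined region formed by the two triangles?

210

The union is the simple quadrilateral with vertices (16, 16), (-12, -9), (5, -7), (15, 9) in order.
The shoelace formula gives twice the area as |[16·(-9) − (-12)·16] + [(-12)·(-7) − 5·(-9)] + [5·9 − 15·(-7)] + [15·16 − 16·9]| = 423, so the area is 423/2.
Along each edge there are gcd(|Δx|,|Δy|)+1 lattice points, so counting each shared vertex once the boundary has gcd(28,25) + gcd(17,2) + gcd(10,16) + gcd(1,7) = 1+1+2+1 = 5.
By Pick's theorem I = A − B/2 + 1 = 423/2 − 5/2 + 1 = 210.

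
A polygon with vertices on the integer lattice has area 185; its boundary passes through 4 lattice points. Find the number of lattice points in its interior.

184

From Pick's theorem, I = A − B/2 + 1 = 185 − 4/2 + 1 = 184.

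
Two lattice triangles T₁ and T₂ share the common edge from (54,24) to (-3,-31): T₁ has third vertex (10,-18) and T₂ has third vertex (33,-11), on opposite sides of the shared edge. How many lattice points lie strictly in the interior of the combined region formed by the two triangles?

The union is the simple quadrilateral with vertices (54,24), (10,-18), (-3,-31), (33,-11) in order.
The shoelace formula gives twice the area as |[54·(-18) − 10·24] + [10·(-31) − (-3)·(-18)] + [(-3)·(-11) − 33·(-31)] + [33·24 − 54·(-11)]| = 866, so the area is 433.
The number of boundary lattice points is Σ gcd(|Δx|,|Δy|) = gcd(44,42) + gcd(13,13) + gcd(36,20) + gcd(21,35) = 2+13+4+7 = 26.
By Pick's theorem I = A − B/2 + 1 = 433 − 26/2 + 1 = 421.

421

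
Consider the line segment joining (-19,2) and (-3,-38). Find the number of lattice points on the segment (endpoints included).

9

The number of lattice points on a segment between lattice points is gcd(|Δx|,|Δy|) + 1 = gcd(16,40) + 1 = 8 + 1 = 9.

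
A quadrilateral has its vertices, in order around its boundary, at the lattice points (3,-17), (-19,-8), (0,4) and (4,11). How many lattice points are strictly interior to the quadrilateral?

By the shoelace formula, twice the signed area is |(3·(-8) − (-19)·(-17)) + ((-19)·4 − 0·(-8)) + (0·11 − 4·4) + (4·(-17) − 3·11)| = 540, so the area is 270.
Along each edge there are gcd(|Δx|,|Δy|)+1 lattice points, so counting each shared vertex once the boundary has gcd(22,9) + gcd(19,12) + gcd(4,7) + gcd(1,28) = 1+1+1+1 = 4.
Pick's theorem gives I = A − B/2 + 1 = 270 − 4/2 + 1 = 269.

269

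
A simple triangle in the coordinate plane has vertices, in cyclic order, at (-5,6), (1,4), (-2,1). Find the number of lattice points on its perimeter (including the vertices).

Along each edge there are gcd(|Δx|,|Δy|)+1 lattice points, so counting each shared vertex once the boundary has gcd(6,2) + gcd(3,3) + gcd(3,5) = 2+3+1 = 6.

6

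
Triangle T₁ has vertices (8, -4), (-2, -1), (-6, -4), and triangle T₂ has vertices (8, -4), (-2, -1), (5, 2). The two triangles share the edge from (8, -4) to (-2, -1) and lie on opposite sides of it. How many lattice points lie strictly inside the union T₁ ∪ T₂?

The union is the simple quadrilateral with vertices (8, -4), (-6, -4), (-2, -1), (5, 2) in order.
Using the shoelace formula, 2A = |(8·(-4) − (-6)·(-4)) + ((-6)·(-1) − (-2)·(-4)) + ((-2)·2 − 5·(-1)) + (5·(-4) − 8·2)| = 93, so the area is 93/2.
The number of boundary lattice points is Σ gcd(|Δx|,|Δy|) = gcd(14,0) + gcd(4,3) + gcd(7,3) + gcd(3,6) = 14+1+1+3 = 19.
By Pick's theorem I = A − B/2 + 1 = 93/2 − 19/2 + 1 = 38.

38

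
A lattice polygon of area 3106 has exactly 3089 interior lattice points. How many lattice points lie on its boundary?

36

Pick's theorem gives A = I + B/2 − 1, so B = 2(A − I + 1) = 2(3106 − 3089 + 1) = 36.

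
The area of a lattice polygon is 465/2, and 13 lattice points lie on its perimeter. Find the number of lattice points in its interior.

227

From Pick's theorem, I = A − B/2 + 1 = 465/2 − 13/2 + 1 = 227.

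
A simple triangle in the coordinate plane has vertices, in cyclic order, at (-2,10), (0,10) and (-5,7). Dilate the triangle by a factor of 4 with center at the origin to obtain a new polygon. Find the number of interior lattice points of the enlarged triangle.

The shoelace formula gives twice the area as |((-2)·10 − 0·10) + (0·7 − (-5)·10) + ((-5)·10 − (-2)·7)| = 6, so the area is 3.
The number of boundary lattice points is Σ gcd(|Δx|,|Δy|) = gcd(2,0) + gcd(5,3) + gcd(3,3) = 2+1+3 = 6.
Scaling by 4 multiplies the area by 4² = 16 (so the new area is 48) and multiplies the boundary lattice-point count by 4, giving 24.
By Pick's theorem, the interior count of the dilated polygon is 48 − 24/2 + 1 = 37.

37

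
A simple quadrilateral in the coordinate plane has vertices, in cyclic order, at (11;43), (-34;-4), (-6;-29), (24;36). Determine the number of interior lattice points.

The shoelace formula gives twice the area as |(11·(-4) − (-34)·43) + ((-34)·(-29) − (-6)·(-4)) + ((-6)·36 − 24·(-29)) + (24·43 − 11·36)| = 3496, so the area is 1748.
Summing gcd(|Δx|,|Δy|) over the edges gives the boundary count: gcd(45,47) + gcd(28,25) + gcd(30,65) + gcd(13,7) = 1+1+5+1 = 8.
Pick's theorem gives I = A − B/2 + 1 = 1748 − 8/2 + 1 = 1745.

1745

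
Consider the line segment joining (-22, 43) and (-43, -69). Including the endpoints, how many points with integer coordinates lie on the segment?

8

The number of lattice points on a segment between lattice points is gcd(|Δx|,|Δy|) + 1 = gcd(21,112) + 1 = 7 + 1 = 8.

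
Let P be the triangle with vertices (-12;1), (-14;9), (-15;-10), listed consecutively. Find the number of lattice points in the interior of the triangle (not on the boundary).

By the shoelace formula, twice the signed area is |((-12)·9 − (-14)·1) + ((-14)·(-10) − (-15)·9) + ((-15)·1 − (-12)·(-10))| = 46, so the area is 23.
The number of boundary lattice points is Σ gcd(|Δx|,|Δy|) = gcd(2,8) + gcd(1,19) + gcd(3,11) = 2+1+1 = 4.
By Pick's theorem A = I + B/2 − 1, so I = 23 − 4/2 + 1 = 22.

22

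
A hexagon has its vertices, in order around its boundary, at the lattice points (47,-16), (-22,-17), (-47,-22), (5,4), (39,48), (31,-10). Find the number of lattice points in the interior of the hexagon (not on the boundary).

The shoelace formula gives twice the area as |(47·(-17) − (-22)·(-16)) + ((-22)·(-22) − (-47)·(-17)) + ((-47)·4 − 5·(-22)) + (5·48 − 39·4) + (39·(-10) − 31·48) + (31·(-16) − 47·(-10))| = 3364, so the area is 1682.
Summing gcd(|Δx|,|Δy|) over the edges gives the boundary count: gcd(69,1) + gcd(25,5) + gcd(52,26) + gcd(34,44) + gcd(8,58) + gcd(16,6) = 1+5+26+2+2+2 = 38.
Pick's theorem gives I = A − B/2 + 1 = 1682 − 38/2 + 1 = 1664.

1664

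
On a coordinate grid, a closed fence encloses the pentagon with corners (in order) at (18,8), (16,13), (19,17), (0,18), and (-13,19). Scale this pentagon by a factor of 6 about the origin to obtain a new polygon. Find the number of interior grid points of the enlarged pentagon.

The shoelace formula gives twice the area as |(18·13 − 16·8) + (16·17 − 19·13) + (19·18 − 0·17) + (0·19 − (-13)·18) + ((-13)·8 − 18·19)| = 261, so the area is 261/2.
The number of boundary lattice points is Σ gcd(|Δx|,|Δy|) = gcd(2,5) + gcd(3,4) + gcd(19,1) + gcd(13,1) + gcd(31,11) = 1+1+1+1+1 = 5.
Scaling by 6 multiplies the area by 6² = 36 (so the new area is 4698) and multiplies the boundary lattice-point count by 6, giving 30.
By Pick's theorem, the interior count of the dilated polygon is 4698 − 30/2 + 1 = 4684.

4684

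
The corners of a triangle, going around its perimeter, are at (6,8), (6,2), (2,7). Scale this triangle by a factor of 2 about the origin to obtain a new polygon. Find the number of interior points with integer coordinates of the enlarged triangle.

The shoelace formula gives twice the area as |(6·2 − 6·8) + (6·7 − 2·2) + (2·8 − 6·7)| = 24, so the area is 12.
Summing gcd(|Δx|,|Δy|) over the edges gives the boundary count: gcd(0,6) + gcd(4,5) + gcd(4,1) = 6+1+1 = 8.
Scaling by 2 multiplies the area by 2² = 4 (so the new area is 48) and multiplies the boundary lattice-point count by 2, giving 16.
By Pick's theorem, the interior count of the dilated polygon is 48 − 16/2 + 1 = 41.

41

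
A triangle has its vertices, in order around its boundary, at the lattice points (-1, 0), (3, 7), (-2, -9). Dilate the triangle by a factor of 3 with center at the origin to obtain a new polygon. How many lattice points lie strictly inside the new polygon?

127

By the shoelace formula, twice the signed area is |((-1)·7 − 3·0) + (3·(-9) − (-2)·7) + ((-2)·0 − (-1)·(-9))| = 29, so the area is 14.5.
Summing gcd(|Δx|,|Δy|) over the edges gives the boundary count: gcd(4,7) + gcd(5,16) + gcd(1,9) = 1+1+1 = 3.
Scaling by 3 multiplies the area by 3² = 9 (so the new area is 130.5) and multiplies the boundary lattice-point count by 3, giving 9.
By Pick's theorem, the interior count of the dilated polygon is 130.5 − 9/2 + 1 = 127.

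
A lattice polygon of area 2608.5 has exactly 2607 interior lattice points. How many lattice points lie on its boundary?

5

Pick's theorem gives A = I + B/2 − 1, so B = 2(A − I + 1) = 2(2608.5 − 2607 + 1) = 5.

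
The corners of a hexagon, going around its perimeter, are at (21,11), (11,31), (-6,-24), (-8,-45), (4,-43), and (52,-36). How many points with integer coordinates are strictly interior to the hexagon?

The shoelace formula gives twice the area as |[21·31 − 11·11] + [11·(-24) − (-6)·31] + [(-6)·(-45) − (-8)·(-24)] + [(-8)·(-43) − 4·(-45)] + [4·(-36) − 52·(-43)] + [52·11 − 21·(-36)]| = 4474, so the area is 2237.
Along each edge there are gcd(|Δx|,|Δy|)+1 lattice points, so counting each shared vertex once the boundary has gcd(10,20) + gcd(17,55) + gcd(2,21) + gcd(12,2) + gcd(48,7) + gcd(31,47) = 10+1+1+2+1+1 = 16.
Pick's theorem gives I = A − B/2 + 1 = 2237 − 16/2 + 1 = 2230.

2230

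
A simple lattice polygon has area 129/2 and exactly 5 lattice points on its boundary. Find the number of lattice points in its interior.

63

Pick's theorem A = I + B/2 − 1 rearranges to I = A − B/2 + 1 = 129/2 − 5/2 + 1 = 63.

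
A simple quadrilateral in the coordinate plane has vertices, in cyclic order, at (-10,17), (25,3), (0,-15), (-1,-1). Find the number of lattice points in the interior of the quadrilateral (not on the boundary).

Using the shoelace formula, 2A = |((-10)·3 − 25·17) + (25·(-15) − 0·3) + (0·(-1) − (-1)·(-15)) + ((-1)·17 − (-10)·(-1))| = 872, so the area is 436.
Summing gcd(|Δx|,|Δy|) over the edges gives the boundary count: gcd(35,14) + gcd(25,18) + gcd(1,14) + gcd(9,18) = 7+1+1+9 = 18.
By Pick's theorem A = I + B/2 − 1, so I = 436 − 18/2 + 1 = 428.

428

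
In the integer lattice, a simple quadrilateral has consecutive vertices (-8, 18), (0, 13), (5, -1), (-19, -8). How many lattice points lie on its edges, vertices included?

Summing gcd(|Δx|,|Δy|) over the edges gives the boundary count: gcd(8,5) + gcd(5,14) + gcd(24,7) + gcd(11,26) = 1+1+1+1 = 4.

4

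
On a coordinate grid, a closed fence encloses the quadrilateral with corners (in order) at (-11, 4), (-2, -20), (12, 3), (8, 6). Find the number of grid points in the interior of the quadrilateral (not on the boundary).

302

By the shoelace formula, twice the signed area is |((-11)·(-20) − (-2)·4) + ((-2)·3 − 12·(-20)) + (12·6 − 8·3) + (8·4 − (-11)·6)| = 608, so the area is 304.
Along each edge there are gcd(|Δx|,|Δy|)+1 lattice points, so counting each shared vertex once the boundary has gcd(9,24) + gcd(14,23) + gcd(4,3) + gcd(19,2) = 3+1+1+1 = 6.
Pick's theorem gives I = A − B/2 + 1 = 304 − 6/2 + 1 = 302.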